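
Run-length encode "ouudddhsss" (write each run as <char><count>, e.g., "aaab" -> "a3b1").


Input: 'ouudddhsss'
Operation: identify consecutive runs
Runs: 'o' -> o1, 'uu' -> u2, 'ddd' -> d3, 'h' -> h1, 'sss' -> s3
Encoded: o1u2d3h1s3


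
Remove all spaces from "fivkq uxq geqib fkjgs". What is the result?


Input string: 'fivkq uxq geqib fkjgs'
Operation: remove all spaces
Words: 'fivkq', 'uxq', 'geqib', 'fkjgs'
Join without spaces: fivkquxqgeqibfkjgs


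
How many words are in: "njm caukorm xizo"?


Input string: 'njm caukorm xizo'
Operation: split by spaces
Words found: 'njm', 'caukorm', 'xizo'
Word count: 3


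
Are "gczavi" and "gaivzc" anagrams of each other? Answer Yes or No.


String 1: 'gczavi' -> sorted: 'acgivz'
String 2: 'gaivzc' -> sorted: 'acgivz'
Compare sorted forms: 'acgivz' == 'acgivz'
Anagram: Yes


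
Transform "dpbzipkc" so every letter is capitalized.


Input string: 'dpbzipkc'
Operation: convert each letter to uppercase
Mapping: 'd'->'D', 'p'->'P', 'b'->'B', 'z'->'Z', 'i'->'I', 'p'->'P', 'k'->'K', 'c'->'C'
Result: DPBZIPKC


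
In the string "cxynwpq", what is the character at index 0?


Input string: 'cxynwpq'
Operation: get character at index 0
Index mapping: s[0]='c'
Result: 'c'


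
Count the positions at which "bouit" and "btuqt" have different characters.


String 1: 'bouit'
String 2: 'btuqt'
Compare each position: pos 0: 'b'=='b', pos 1: 'o'!='t', pos 2: 'u'=='u', pos 3: 'i'!='q', pos 4: 't'=='t'
Differing positions: 2
Hamming distance: 2


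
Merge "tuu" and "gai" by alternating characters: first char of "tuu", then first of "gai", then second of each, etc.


String 1: 'tuu'
String 2: 'gai'
Operation: alternate characters
Pairs: 't'+'g', 'u'+'a', 'u'+'i'
Result: tguaui


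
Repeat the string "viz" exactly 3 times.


Input string: 'viz'
Operation: repeat 3 times
Concatenation: 'viz' + 'viz' + 'viz'
Result: vizvizviz


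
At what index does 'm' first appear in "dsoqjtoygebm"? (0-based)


Input string: 'dsoqjtoygebm'
Target: 'm'
Scanning left to right: s[0]='d', s[1]='s', s[2]='o', s[3]='q', s[4]='j', s[5]='t', s[6]='o', s[7]='y', s[8]='g', s[9]='e', s[10]='b', s[11]='m'
First match at index: 11


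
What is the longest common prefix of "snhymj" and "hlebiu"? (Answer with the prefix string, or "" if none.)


String 1: 'snhymj'
String 2: 'hlebiu'
Compare position by position:
pos 0: 's' vs 'h' differ -> stop
Longest common prefix: "" (length 0)


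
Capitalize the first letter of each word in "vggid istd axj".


Input string: 'vggid istd axj'
Operation: capitalize first letter of each word
Word transformations: 'vggid'->'Vggid', 'istd'->'Istd', 'axj'->'Axj'
Result: Vggid Istd Axj


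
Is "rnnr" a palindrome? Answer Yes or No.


Input string: 'rnnr'
Reversed: 'rnnr'
Compare pairs: s[0]='r' vs s[3]='r' (match), s[1]='n' vs s[2]='n' (match)
Palindrome: Yes


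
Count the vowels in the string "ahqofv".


Input string: 'ahqofv'
Operation: count vowels (a, e, i, o, u)
Scan: s[0]='a' (vowel), s[1]='h', s[2]='q', s[3]='o' (vowel), s[4]='f', s[5]='v'
Vowels found: 2
Result: 2


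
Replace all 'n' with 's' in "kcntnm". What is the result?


Input string: 'kcntnm'
Operation: replace 'n' with 's'
Positions of 'n': 2, 4
After replacement: kcstsm


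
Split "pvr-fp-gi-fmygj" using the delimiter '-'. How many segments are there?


Input string: 'pvr-fp-gi-fmygj'
Delimiter: '-'
Split result: 'pvr', 'fp', 'gi', 'fmygj'
Number of parts: 4


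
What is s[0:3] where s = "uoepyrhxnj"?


Input string: 'uoepyrhxnj'
Operation: slice [0:3]
Extract characters: s[0]='u', s[1]='o', s[2]='e'
Result: uoe


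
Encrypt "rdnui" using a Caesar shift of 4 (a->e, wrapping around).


Input: 'rdnui', shift = 4
Operation: for each letter, (position + 4) mod 26
Mapping: 'r'(17+4=21)->'v', 'd'(3+4=7)->'h', 'n'(13+4=17)->'r', 'u'(20+4=24)->'y', 'i'(8+4=12)->'m'
Result: vhrym


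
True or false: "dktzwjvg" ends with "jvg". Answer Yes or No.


Input string: 'dktzwjvg'
Suffix to check: 'jvg'
Last 3 characters of input: 'jvg'
Match: True
Result: Yes


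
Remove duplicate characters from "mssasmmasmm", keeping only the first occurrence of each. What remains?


Input: 'mssasmmasmm'
Operation: keep first occurrence of each character
Scan: s[0]='m' new -> keep; s[1]='s' new -> keep; s[2]='s' seen -> skip; s[3]='a' new -> keep; s[4]='s' seen -> skip; s[5]='m' seen -> skip; s[6]='m' seen -> skip; s[7]='a' seen -> skip; s[8]='s' seen -> skip; s[9]='m' seen -> skip; s[10]='m' seen -> skip
Result: msa


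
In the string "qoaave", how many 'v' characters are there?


Input string: 'qoaave'
Target character: 'v'
Scan each position: s[4]='v'
Matches found at indices: 4
Total: 1


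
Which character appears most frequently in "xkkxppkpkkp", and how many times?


Input: 'xkkxppkpkkp'
Operation: tally each character
Counts: 'k':5, 'p':4, 'x':2
Maximum: 'k' appears 5 times


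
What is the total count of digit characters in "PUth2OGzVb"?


Input string: 'PUth2OGzVb'
Operation: count digit characters (0-9)
Scan: 'P', 'U', 't', 'h', '2'(digit), 'O', 'G', 'z', 'V', 'b'
Digits found: 1
Result: 1


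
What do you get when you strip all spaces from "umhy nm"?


Input string: 'umhy nm'
Operation: remove all spaces
Words: 'umhy', 'nm'
Join without spaces: umhynm


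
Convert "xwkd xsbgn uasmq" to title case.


Input string: 'xwkd xsbgn uasmq'
Operation: capitalize first letter of each word
Word transformations: 'xwkd'->'Xwkd', 'xsbgn'->'Xsbgn', 'uasmq'->'Uasmq'
Result: Xwkd Xsbgn Uasmq


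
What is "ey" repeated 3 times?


Input string: 'ey'
Operation: repeat 3 times
Concatenation: 'ey' + 'ey' + 'ey'
Result: eyeyey


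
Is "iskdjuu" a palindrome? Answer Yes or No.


Input string: 'iskdjuu'
Reversed: 'uujdksi'
Compare pairs: s[0]='i' vs s[6]='u' (mismatch), s[1]='s' vs s[5]='u' (mismatch), s[2]='k' vs s[4]='j' (mismatch)
Palindrome: No


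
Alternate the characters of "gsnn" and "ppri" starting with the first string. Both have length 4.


String 1: 'gsnn'
String 2: 'ppri'
Operation: alternate characters
Pairs: 'g'+'p', 's'+'p', 'n'+'r', 'n'+'i'
Result: gpspnrni


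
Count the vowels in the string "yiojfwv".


Input string: 'yiojfwv'
Operation: count vowels (a, e, i, o, u)
Scan: s[0]='y', s[1]='i' (vowel), s[2]='o' (vowel), s[3]='j', s[4]='f', s[5]='w', s[6]='v'
Vowels found: 2
Result: 2


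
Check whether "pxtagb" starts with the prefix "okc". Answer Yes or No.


Input string: 'pxtagb'
Prefix to check: 'okc'
First 3 characters of input: 'pxt'
Match: False
Result: No


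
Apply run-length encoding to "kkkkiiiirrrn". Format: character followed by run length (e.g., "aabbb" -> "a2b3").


Input: 'kkkkiiiirrrn'
Operation: identify consecutive runs
Runs: 'kkkk' -> k4, 'iiii' -> i4, 'rrr' -> r3, 'n' -> n1
Encoded: k4i4r3n1


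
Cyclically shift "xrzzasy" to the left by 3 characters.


Input: 'xrzzasy', shift = 3
Operation: split at index 3 and swap parts
Front part s[0:3] = 'xrz'
Back part s[3:] = 'zasy'
Rotated = back + front = 'zasy' + 'xrz'
Result: zasyxrz


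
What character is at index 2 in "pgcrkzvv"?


Input string: 'pgcrkzvv'
Operation: get character at index 2
Index mapping: s[0]='p', s[1]='g', s[2]='c'
Result: 'c'


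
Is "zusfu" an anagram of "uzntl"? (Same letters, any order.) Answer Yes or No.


String 1: 'uzntl' -> sorted: 'lntuz'
String 2: 'zusfu' -> sorted: 'fsuuz'
Compare sorted forms: 'lntuz' != 'fsuuz'
Anagram: No


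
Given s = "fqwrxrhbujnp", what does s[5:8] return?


Input string: 'fqwrxrhbujnp'
Operation: slice [5:8]
Extract characters: s[5]='r', s[6]='h', s[7]='b'
Result: rhb


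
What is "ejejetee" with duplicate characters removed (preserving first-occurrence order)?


Input: 'ejejetee'
Operation: keep first occurrence of each character
Scan: s[0]='e' new -> keep; s[1]='j' new -> keep; s[2]='e' seen -> skip; s[3]='j' seen -> skip; s[4]='e' seen -> skip; s[5]='t' new -> keep; s[6]='e' seen -> skip; s[7]='e' seen -> skip
Result: ejt


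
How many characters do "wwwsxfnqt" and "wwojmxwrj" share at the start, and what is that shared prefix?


String 1: 'wwwsxfnqt'
String 2: 'wwojmxwrj'
Compare position by position:
pos 0: 'w' vs 'w' match
pos 1: 'w' vs 'w' match
pos 2: 'w' vs 'o' differ -> stop
Longest common prefix: "ww" (length 2)


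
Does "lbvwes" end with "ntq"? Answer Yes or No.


Input string: 'lbvwes'
Suffix to check: 'ntq'
Last 3 characters of input: 'wes'
Match: False
Result: No


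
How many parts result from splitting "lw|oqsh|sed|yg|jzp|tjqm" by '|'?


Input string: 'lw|oqsh|sed|yg|jzp|tjqm'
Delimiter: '|'
Split result: 'lw', 'oqsh', 'sed', 'yg', 'jzp', 'tjqm'
Number of parts: 6


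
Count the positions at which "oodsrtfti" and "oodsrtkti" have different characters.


String 1: 'oodsrtfti'
String 2: 'oodsrtkti'
Compare each position: pos 0: 'o'=='o', pos 1: 'o'=='o', pos 2: 'd'=='d', pos 3: 's'=='s', pos 4: 'r'=='r', pos 5: 't'=='t', pos 6: 'f'!='k', pos 7: 't'=='t', pos 8: 'i'=='i'
Differing positions: 1
Hamming distance: 1


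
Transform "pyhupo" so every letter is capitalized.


Input string: 'pyhupo'
Operation: convert each letter to uppercase
Mapping: 'p'->'P', 'y'->'Y', 'h'->'H', 'u'->'U', 'p'->'P', 'o'->'O'
Result: PYHUPO


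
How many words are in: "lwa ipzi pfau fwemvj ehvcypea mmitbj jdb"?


Input string: 'lwa ipzi pfau fwemvj ehvcypea mmitbj jdb'
Operation: split by spaces
Words found: 'lwa', 'ipzi', 'pfau', 'fwemvj', 'ehvcypea', 'mmitbj', 'jdb'
Word count: 7


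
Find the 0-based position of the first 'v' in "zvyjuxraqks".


Input string: 'zvyjuxraqks'
Target: 'v'
Scanning left to right: s[0]='z', s[1]='v'
First match at index: 1


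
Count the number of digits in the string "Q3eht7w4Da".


Input string: 'Q3eht7w4Da'
Operation: count digit characters (0-9)
Scan: 'Q', '3'(digit), 'e', 'h', 't', '7'(digit), 'w', '4'(digit), 'D', 'a'
Digits found: 3
Result: 3


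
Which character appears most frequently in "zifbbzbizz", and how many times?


Input: 'zifbbzbizz'
Operation: tally each character
Counts: 'b':3, 'f':1, 'i':2, 'z':4
Maximum: 'z' appears 4 times


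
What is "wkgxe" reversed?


Input string: 'wkgxe'
Operation: reverse character order
Original order: 'w' -> 'k' -> 'g' -> 'x' -> 'e'
Reversed order: 'e' -> 'x' -> 'g' -> 'k' -> 'w'
Result: exgkw


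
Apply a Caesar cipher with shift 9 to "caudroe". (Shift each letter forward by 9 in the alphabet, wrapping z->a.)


Input: 'caudroe', shift = 9
Operation: for each letter, (position + 9) mod 26
Mapping: 'c'(2+9=11)->'l', 'a'(0+9=9)->'j', 'u'(20+9=29, 29 mod 26=3)->'d', 'd'(3+9=12)->'m', 'r'(17+9=26, 26 mod 26=0)->'a', 'o'(14+9=23)->'x', 'e'(4+9=13)->'n'
Result: ljdmaxn


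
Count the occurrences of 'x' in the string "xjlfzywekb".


Input string: 'xjlfzywekb'
Target character: 'x'
Scan each position: s[0]='x'
Matches found at indices: 0
Total: 1


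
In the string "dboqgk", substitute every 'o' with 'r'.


Input string: 'dboqgk'
Operation: replace 'o' with 'r'
Positions of 'o': 2
After replacement: dbrqgk


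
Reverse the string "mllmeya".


Input string: 'mllmeya'
Operation: reverse character order
Original order: 'm' -> 'l' -> 'l' -> 'm' -> 'e' -> 'y' -> 'a'
Reversed order: 'a' -> 'y' -> 'e' -> 'm' -> 'l' -> 'l' -> 'm'
Result: ayemllm


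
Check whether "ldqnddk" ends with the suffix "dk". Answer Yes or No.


Input string: 'ldqnddk'
Suffix to check: 'dk'
Last 2 characters of input: 'dk'
Match: True
Result: Yes


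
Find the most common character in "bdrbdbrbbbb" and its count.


Input: 'bdrbdbrbbbb'
Operation: tally each character
Counts: 'b':7, 'd':2, 'r':2
Maximum: 'b' appears 7 times


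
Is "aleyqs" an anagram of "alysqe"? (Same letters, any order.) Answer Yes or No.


String 1: 'alysqe' -> sorted: 'aelqsy'
String 2: 'aleyqs' -> sorted: 'aelqsy'
Compare sorted forms: 'aelqsy' == 'aelqsy'
Anagram: Yes


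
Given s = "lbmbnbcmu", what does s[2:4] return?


Input string: 'lbmbnbcmu'
Operation: slice [2:4]
Extract characters: s[2]='m', s[3]='b'
Result: mb


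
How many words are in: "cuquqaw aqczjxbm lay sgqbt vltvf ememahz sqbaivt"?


Input string: 'cuquqaw aqczjxbm lay sgqbt vltvf ememahz sqbaivt'
Operation: split by spaces
Words found: 'cuquqaw', 'aqczjxbm', 'lay', 'sgqbt', 'vltvf', 'ememahz', 'sqbaivt'
Word count: 7


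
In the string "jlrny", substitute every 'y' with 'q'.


Input string: 'jlrny'
Operation: replace 'y' with 'q'
Positions of 'y': 4
After replacement: jlrnq


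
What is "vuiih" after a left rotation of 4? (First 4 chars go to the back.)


Input: 'vuiih', shift = 4
Operation: split at index 4 and swap parts
Front part s[0:4] = 'vuii'
Back part s[4:] = 'h'
Rotated = back + front = 'h' + 'vuii'
Result: hvuii


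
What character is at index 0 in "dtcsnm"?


Input string: 'dtcsnm'
Operation: get character at index 0
Index mapping: s[0]='d'
Result: 'd'


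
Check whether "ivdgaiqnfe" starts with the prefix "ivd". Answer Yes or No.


Input string: 'ivdgaiqnfe'
Prefix to check: 'ivd'
First 3 characters of input: 'ivd'
Match: True
Result: Yes


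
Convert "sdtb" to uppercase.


Input string: 'sdtb'
Operation: convert each letter to uppercase
Mapping: 's'->'S', 'd'->'D', 't'->'T', 'b'->'B'
Result: SDTB


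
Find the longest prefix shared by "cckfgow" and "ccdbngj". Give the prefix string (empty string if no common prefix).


String 1: 'cckfgow'
String 2: 'ccdbngj'
Compare position by position:
pos 0: 'c' vs 'c' match
pos 1: 'c' vs 'c' match
pos 2: 'k' vs 'd' differ -> stop
Longest common prefix: "cc" (length 2)


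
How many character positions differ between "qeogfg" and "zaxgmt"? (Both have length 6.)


String 1: 'qeogfg'
String 2: 'zaxgmt'
Compare each position: pos 0: 'q'!='z', pos 1: 'e'!='a', pos 2: 'o'!='x', pos 3: 'g'=='g', pos 4: 'f'!='m', pos 5: 'g'!='t'
Differing positions: 5
Hamming distance: 5


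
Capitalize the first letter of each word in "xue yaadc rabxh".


Input string: 'xue yaadc rabxh'
Operation: capitalize first letter of each word
Word transformations: 'xue'->'Xue', 'yaadc'->'Yaadc', 'rabxh'->'Rabxh'
Result: Xue Yaadc Rabxh


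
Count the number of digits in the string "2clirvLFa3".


Input string: '2clirvLFa3'
Operation: count digit characters (0-9)
Scan: '2'(digit), 'c', 'l', 'i', 'r', 'v', 'L', 'F', 'a', '3'(digit)
Digits found: 2
Result: 2


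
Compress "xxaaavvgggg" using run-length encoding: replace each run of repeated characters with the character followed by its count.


Input: 'xxaaavvgggg'
Operation: identify consecutive runs
Runs: 'xx' -> x2, 'aaa' -> a3, 'vv' -> v2, 'gggg' -> g4
Encoded: x2a3v2g4


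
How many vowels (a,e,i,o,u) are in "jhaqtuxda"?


Input string: 'jhaqtuxda'
Operation: count vowels (a, e, i, o, u)
Scan: s[0]='j', s[1]='h', s[2]='a' (vowel), s[3]='q', s[4]='t', s[5]='u' (vowel), s[6]='x', s[7]='d', s[8]='a' (vowel)
Vowels found: 3
Result: 3


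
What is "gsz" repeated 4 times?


Input string: 'gsz'
Operation: repeat 4 times
Concatenation: 'gsz' + 'gsz' + 'gsz' + 'gsz'
Result: gszgszgszgsz


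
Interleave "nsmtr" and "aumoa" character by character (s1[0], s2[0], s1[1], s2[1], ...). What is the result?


String 1: 'nsmtr'
String 2: 'aumoa'
Operation: alternate characters
Pairs: 'n'+'a', 's'+'u', 'm'+'m', 't'+'o', 'r'+'a'
Result: nasummtora


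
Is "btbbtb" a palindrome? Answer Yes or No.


Input string: 'btbbtb'
Reversed: 'btbbtb'
Compare pairs: s[0]='b' vs s[5]='b' (match), s[1]='t' vs s[4]='t' (match), s[2]='b' vs s[3]='b' (match)
Palindrome: Yes


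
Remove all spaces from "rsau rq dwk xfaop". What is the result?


Input string: 'rsau rq dwk xfaop'
Operation: remove all spaces
Words: 'rsau', 'rq', 'dwk', 'xfaop'
Join without spaces: rsaurqdwkxfaop


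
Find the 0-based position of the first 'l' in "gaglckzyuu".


Input string: 'gaglckzyuu'
Target: 'l'
Scanning left to right: s[0]='g', s[1]='a', s[2]='g', s[3]='l'
First match at index: 3


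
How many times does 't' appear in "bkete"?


Input string: 'bkete'
Target character: 't'
Scan each position: s[3]='t'
Matches found at indices: 3
Total: 1


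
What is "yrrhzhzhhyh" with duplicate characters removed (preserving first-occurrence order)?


Input: 'yrrhzhzhhyh'
Operation: keep first occurrence of each character
Scan: s[0]='y' new -> keep; s[1]='r' new -> keep; s[2]='r' seen -> skip; s[3]='h' new -> keep; s[4]='z' new -> keep; s[5]='h' seen -> skip; s[6]='z' seen -> skip; s[7]='h' seen -> skip; s[8]='h' seen -> skip; s[9]='y' seen -> skip; s[10]='h' seen -> skip
Result: yrhz


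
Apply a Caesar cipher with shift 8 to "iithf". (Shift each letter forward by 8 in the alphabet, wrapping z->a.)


Input: 'iithf', shift = 8
Operation: for each letter, (position + 8) mod 26
Mapping: 'i'(8+8=16)->'q', 'i'(8+8=16)->'q', 't'(19+8=27, 27 mod 26=1)->'b', 'h'(7+8=15)->'p', 'f'(5+8=13)->'n'
Result: qqbpn


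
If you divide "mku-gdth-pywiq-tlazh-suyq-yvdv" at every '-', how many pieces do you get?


Input string: 'mku-gdth-pywiq-tlazh-suyq-yvdv'
Delimiter: '-'
Split result: 'mku', 'gdth', 'pywiq', 'tlazh', 'suyq', 'yvdv'
Number of parts: 6


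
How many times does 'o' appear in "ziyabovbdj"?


Input string: 'ziyabovbdj'
Target character: 'o'
Scan each position: s[5]='o'
Matches found at indices: 5
Total: 1


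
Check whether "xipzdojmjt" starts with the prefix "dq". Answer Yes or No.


Input string: 'xipzdojmjt'
Prefix to check: 'dq'
First 2 characters of input: 'xi'
Match: False
Result: No


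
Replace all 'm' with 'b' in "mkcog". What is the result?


Input string: 'mkcog'
Operation: replace 'm' with 'b'
Positions of 'm': 0
After replacement: bkcog


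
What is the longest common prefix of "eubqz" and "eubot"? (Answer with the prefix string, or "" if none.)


String 1: 'eubqz'
String 2: 'eubot'
Compare position by position:
pos 0: 'e' vs 'e' match
pos 1: 'u' vs 'u' match
pos 2: 'b' vs 'b' match
pos 3: 'q' vs 'o' differ -> stop
Longest common prefix: "eub" (length 3)


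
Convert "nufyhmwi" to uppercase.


Input string: 'nufyhmwi'
Operation: convert each letter to uppercase
Mapping: 'n'->'N', 'u'->'U', 'f'->'F', 'y'->'Y', 'h'->'H', 'm'->'M', 'w'->'W', 'i'->'I'
Result: NUFYHMWI


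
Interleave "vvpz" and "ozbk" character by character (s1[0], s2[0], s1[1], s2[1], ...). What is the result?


String 1: 'vvpz'
String 2: 'ozbk'
Operation: alternate characters
Pairs: 'v'+'o', 'v'+'z', 'p'+'b', 'z'+'k'
Result: vovzpbzk


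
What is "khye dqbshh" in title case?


Input string: 'khye dqbshh'
Operation: capitalize first letter of each word
Word transformations: 'khye'->'Khye', 'dqbshh'->'Dqbshh'
Result: Khye Dqbshh


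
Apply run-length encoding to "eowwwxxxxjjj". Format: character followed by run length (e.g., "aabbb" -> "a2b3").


Input: 'eowwwxxxxjjj'
Operation: identify consecutive runs
Runs: 'e' -> e1, 'o' -> o1, 'www' -> w3, 'xxxx' -> x4, 'jjj' -> j3
Encoded: e1o1w3x4j3


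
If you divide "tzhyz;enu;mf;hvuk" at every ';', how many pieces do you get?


Input string: 'tzhyz;enu;mf;hvuk'
Delimiter: ';'
Split result: 'tzhyz', 'enu', 'mf', 'hvuk'
Number of parts: 4


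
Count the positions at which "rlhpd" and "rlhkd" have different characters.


String 1: 'rlhpd'
String 2: 'rlhkd'
Compare each position: pos 0: 'r'=='r', pos 1: 'l'=='l', pos 2: 'h'=='h', pos 3: 'p'!='k', pos 4: 'd'=='d'
Differing positions: 1
Hamming distance: 1


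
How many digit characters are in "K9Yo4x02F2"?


Input string: 'K9Yo4x02F2'
Operation: count digit characters (0-9)
Scan: 'K', '9'(digit), 'Y', 'o', '4'(digit), 'x', '0'(digit), '2'(digit), 'F', '2'(digit)
Digits found: 5
Result: 5


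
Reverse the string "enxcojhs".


Input string: 'enxcojhs'
Operation: reverse character order
Original order: 'e' -> 'n' -> 'x' -> 'c' -> 'o' -> 'j' -> 'h' -> 's'
Reversed order: 's' -> 'h' -> 'j' -> 'o' -> 'c' -> 'x' -> 'n' -> 'e'
Result: shjocxne


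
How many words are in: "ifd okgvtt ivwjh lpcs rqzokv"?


Input string: 'ifd okgvtt ivwjh lpcs rqzokv'
Operation: split by spaces
Words found: 'ifd', 'okgvtt', 'ivwjh', 'lpcs', 'rqzokv'
Word count: 5


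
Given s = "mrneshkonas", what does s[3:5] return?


Input string: 'mrneshkonas'
Operation: slice [3:5]
Extract characters: s[3]='e', s[4]='s'
Result: es


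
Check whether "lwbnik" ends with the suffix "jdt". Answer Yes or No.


Input string: 'lwbnik'
Suffix to check: 'jdt'
Last 3 characters of input: 'nik'
Match: False
Result: No


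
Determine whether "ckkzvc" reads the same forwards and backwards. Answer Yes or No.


Input string: 'ckkzvc'
Reversed: 'cvzkkc'
Compare pairs: s[0]='c' vs s[5]='c' (match), s[1]='k' vs s[4]='v' (mismatch), s[2]='k' vs s[3]='z' (mismatch)
Palindrome: No


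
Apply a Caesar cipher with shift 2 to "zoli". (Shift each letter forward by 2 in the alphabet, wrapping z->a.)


Input: 'zoli', shift = 2
Operation: for each letter, (position + 2) mod 26
Mapping: 'z'(25+2=27, 27 mod 26=1)->'b', 'o'(14+2=16)->'q', 'l'(11+2=13)->'n', 'i'(8+2=10)->'k'
Result: bqnk


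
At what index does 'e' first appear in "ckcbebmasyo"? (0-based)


Input string: 'ckcbebmasyo'
Target: 'e'
Scanning left to right: s[0]='c', s[1]='k', s[2]='c', s[3]='b', s[4]='e'
First match at index: 4


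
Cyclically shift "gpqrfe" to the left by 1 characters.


Input: 'gpqrfe', shift = 1
Operation: split at index 1 and swap parts
Front part s[0:1] = 'g'
Back part s[1:] = 'pqrfe'
Rotated = back + front = 'pqrfe' + 'g'
Result: pqrfeg


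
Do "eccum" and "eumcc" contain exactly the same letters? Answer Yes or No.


String 1: 'eccum' -> sorted: 'ccemu'
String 2: 'eumcc' -> sorted: 'ccemu'
Compare sorted forms: 'ccemu' == 'ccemu'
Anagram: Yes


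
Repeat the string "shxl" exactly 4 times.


Input string: 'shxl'
Operation: repeat 4 times
Concatenation: 'shxl' + 'shxl' + 'shxl' + 'shxl'
Result: shxlshxlshxlshxl


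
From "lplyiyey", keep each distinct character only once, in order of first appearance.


Input: 'lplyiyey'
Operation: keep first occurrence of each character
Scan: s[0]='l' new -> keep; s[1]='p' new -> keep; s[2]='l' seen -> skip; s[3]='y' new -> keep; s[4]='i' new -> keep; s[5]='y' seen -> skip; s[6]='e' new -> keep; s[7]='y' seen -> skip
Result: lpyie


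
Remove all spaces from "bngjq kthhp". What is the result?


Input string: 'bngjq kthhp'
Operation: remove all spaces
Words: 'bngjq', 'kthhp'
Join without spaces: bngjqkthhp


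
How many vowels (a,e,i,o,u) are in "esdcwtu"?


Input string: 'esdcwtu'
Operation: count vowels (a, e, i, o, u)
Scan: s[0]='e' (vowel), s[1]='s', s[2]='d', s[3]='c', s[4]='w', s[5]='t', s[6]='u' (vowel)
Vowels found: 2
Result: 2


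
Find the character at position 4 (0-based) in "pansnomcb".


Input string: 'pansnomcb'
Operation: get character at index 4
Index mapping: s[0]='p', s[1]='a', s[2]='n', s[3]='s', s[4]='n'
Result: 'n'


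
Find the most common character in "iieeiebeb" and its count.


Input: 'iieeiebeb'
Operation: tally each character
Counts: 'b':2, 'e':4, 'i':3
Maximum: 'e' appears 4 times


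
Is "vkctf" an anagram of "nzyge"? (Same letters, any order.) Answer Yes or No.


String 1: 'nzyge' -> sorted: 'egnyz'
String 2: 'vkctf' -> sorted: 'cfktv'
Compare sorted forms: 'egnyz' != 'cfktv'
Anagram: No


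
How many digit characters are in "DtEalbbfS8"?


Input string: 'DtEalbbfS8'
Operation: count digit characters (0-9)
Scan: 'D', 't', 'E', 'a', 'l', 'b', 'b', 'f', 'S', '8'(digit)
Digits found: 1
Result: 1


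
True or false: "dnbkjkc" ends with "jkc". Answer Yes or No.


Input string: 'dnbkjkc'
Suffix to check: 'jkc'
Last 3 characters of input: 'jkc'
Match: True
Result: Yes


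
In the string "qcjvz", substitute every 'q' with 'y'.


Input string: 'qcjvz'
Operation: replace 'q' with 'y'
Positions of 'q': 0
After replacement: ycjvz


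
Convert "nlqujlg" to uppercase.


Input string: 'nlqujlg'
Operation: convert each letter to uppercase
Mapping: 'n'->'N', 'l'->'L', 'q'->'Q', 'u'->'U', 'j'->'J', 'l'->'L', 'g'->'G'
Result: NLQUJLG


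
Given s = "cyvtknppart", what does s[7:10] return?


Input string: 'cyvtknppart'
Operation: slice [7:10]
Extract characters: s[7]='p', s[8]='a', s[9]='r'
Result: par


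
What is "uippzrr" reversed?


Input string: 'uippzrr'
Operation: reverse character order
Original order: 'u' -> 'i' -> 'p' -> 'p' -> 'z' -> 'r' -> 'r'
Reversed order: 'r' -> 'r' -> 'z' -> 'p' -> 'p' -> 'i' -> 'u'
Result: rrzppiu


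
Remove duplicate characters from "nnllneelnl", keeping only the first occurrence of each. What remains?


Input: 'nnllneelnl'
Operation: keep first occurrence of each character
Scan: s[0]='n' new -> keep; s[1]='n' seen -> skip; s[2]='l' new -> keep; s[3]='l' seen -> skip; s[4]='n' seen -> skip; s[5]='e' new -> keep; s[6]='e' seen -> skip; s[7]='l' seen -> skip; s[8]='n' seen -> skip; s[9]='l' seen -> skip
Result: nle


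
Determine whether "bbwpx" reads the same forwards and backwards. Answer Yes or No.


Input string: 'bbwpx'
Reversed: 'xpwbb'
Compare pairs: s[0]='b' vs s[4]='x' (mismatch), s[1]='b' vs s[3]='p' (mismatch)
Palindrome: No


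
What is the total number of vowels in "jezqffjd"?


Input string: 'jezqffjd'
Operation: count vowels (a, e, i, o, u)
Scan: s[0]='j', s[1]='e' (vowel), s[2]='z', s[3]='q', s[4]='f', s[5]='f', s[6]='j', s[7]='d'
Vowels found: 1
Result: 1


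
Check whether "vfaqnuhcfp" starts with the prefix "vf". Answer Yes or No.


Input string: 'vfaqnuhcfp'
Prefix to check: 'vf'
First 2 characters of input: 'vf'
Match: True
Result: Yes


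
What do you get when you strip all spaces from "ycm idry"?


Input string: 'ycm idry'
Operation: remove all spaces
Words: 'ycm', 'idry'
Join without spaces: ycmidry


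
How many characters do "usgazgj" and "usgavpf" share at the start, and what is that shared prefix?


String 1: 'usgazgj'
String 2: 'usgavpf'
Compare position by position:
pos 0: 'u' vs 'u' match
pos 1: 's' vs 's' match
pos 2: 'g' vs 'g' match
pos 3: 'a' vs 'a' match
pos 4: 'z' vs 'v' differ -> stop
Longest common prefix: "usga" (length 4)


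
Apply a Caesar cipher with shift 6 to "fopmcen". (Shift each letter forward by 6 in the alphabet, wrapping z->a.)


Input: 'fopmcen', shift = 6
Operation: for each letter, (position + 6) mod 26
Mapping: 'f'(5+6=11)->'l', 'o'(14+6=20)->'u', 'p'(15+6=21)->'v', 'm'(12+6=18)->'s', 'c'(2+6=8)->'i', 'e'(4+6=10)->'k', 'n'(13+6=19)->'t'
Result: luvsikt


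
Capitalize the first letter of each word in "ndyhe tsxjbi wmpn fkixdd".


Input string: 'ndyhe tsxjbi wmpn fkixdd'
Operation: capitalize first letter of each word
Word transformations: 'ndyhe'->'Ndyhe', 'tsxjbi'->'Tsxjbi', 'wmpn'->'Wmpn', 'fkixdd'->'Fkixdd'
Result: Ndyhe Tsxjbi Wmpn Fkixdd


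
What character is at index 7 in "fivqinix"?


Input string: 'fivqinix'
Operation: get character at index 7
Index mapping: s[0]='f', s[1]='i', s[2]='v', s[3]='q', s[4]='i', s[5]='n', s[6]='i', s[7]='x'
Result: 'x'


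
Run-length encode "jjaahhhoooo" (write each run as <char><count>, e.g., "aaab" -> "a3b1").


Input: 'jjaahhhoooo'
Operation: identify consecutive runs
Runs: 'jj' -> j2, 'aa' -> a2, 'hhh' -> h3, 'oooo' -> o4
Encoded: j2a2h3o4


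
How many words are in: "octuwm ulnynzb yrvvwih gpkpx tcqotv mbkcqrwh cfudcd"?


Input string: 'octuwm ulnynzb yrvvwih gpkpx tcqotv mbkcqrwh cfudcd'
Operation: split by spaces
Words found: 'octuwm', 'ulnynzb', 'yrvvwih', 'gpkpx', 'tcqotv', 'mbkcqrwh', 'cfudcd'
Word count: 7


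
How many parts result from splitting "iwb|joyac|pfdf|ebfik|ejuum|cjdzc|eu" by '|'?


Input string: 'iwb|joyac|pfdf|ebfik|ejuum|cjdzc|eu'
Delimiter: '|'
Split result: 'iwb', 'joyac', 'pfdf', 'ebfik', 'ejuum', 'cjdzc', 'eu'
Number of parts: 7


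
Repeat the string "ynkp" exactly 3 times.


Input string: 'ynkp'
Operation: repeat 3 times
Concatenation: 'ynkp' + 'ynkp' + 'ynkp'
Result: ynkpynkpynkp


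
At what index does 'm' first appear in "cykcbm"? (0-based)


Input string: 'cykcbm'
Target: 'm'
Scanning left to right: s[0]='c', s[1]='y', s[2]='k', s[3]='c', s[4]='b', s[5]='m'
First match at index: 5


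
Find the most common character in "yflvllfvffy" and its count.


Input: 'yflvllfvffy'
Operation: tally each character
Counts: 'f':4, 'l':3, 'v':2, 'y':2
Maximum: 'f' appears 4 times


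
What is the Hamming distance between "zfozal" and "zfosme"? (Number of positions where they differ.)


String 1: 'zfozal'
String 2: 'zfosme'
Compare each position: pos 0: 'z'=='z', pos 1: 'f'=='f', pos 2: 'o'=='o', pos 3: 'z'!='s', pos 4: 'a'!='m', pos 5: 'l'!='e'
Differing positions: 3
Hamming distance: 3


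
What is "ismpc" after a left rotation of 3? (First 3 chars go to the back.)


Input: 'ismpc', shift = 3
Operation: split at index 3 and swap parts
Front part s[0:3] = 'ism'
Back part s[3:] = 'pc'
Rotated = back + front = 'pc' + 'ism'
Result: pcism


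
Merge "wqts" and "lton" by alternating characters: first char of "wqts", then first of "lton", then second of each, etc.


String 1: 'wqts'
String 2: 'lton'
Operation: alternate characters
Pairs: 'w'+'l', 'q'+'t', 't'+'o', 's'+'n'
Result: wlqttosn


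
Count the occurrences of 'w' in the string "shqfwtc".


Input string: 'shqfwtc'
Target character: 'w'
Scan each position: s[4]='w'
Matches found at indices: 4
Total: 1


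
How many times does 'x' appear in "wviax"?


Input string: 'wviax'
Target character: 'x'
Scan each position: s[4]='x'
Matches found at indices: 4
Total: 1


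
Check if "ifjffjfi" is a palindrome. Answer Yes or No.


Input string: 'ifjffjfi'
Reversed: 'ifjffjfi'
Compare pairs: s[0]='i' vs s[7]='i' (match), s[1]='f' vs s[6]='f' (match), s[2]='j' vs s[5]='j' (match), s[3]='f' vs s[4]='f' (match)
Palindrome: Yes


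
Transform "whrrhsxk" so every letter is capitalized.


Input string: 'whrrhsxk'
Operation: convert each letter to uppercase
Mapping: 'w'->'W', 'h'->'H', 'r'->'R', 'r'->'R', 'h'->'H', 's'->'S', 'x'->'X', 'k'->'K'
Result: WHRRHSXK


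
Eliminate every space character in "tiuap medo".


Input string: 'tiuap medo'
Operation: remove all spaces
Words: 'tiuap', 'medo'
Join without spaces: tiuapmedo


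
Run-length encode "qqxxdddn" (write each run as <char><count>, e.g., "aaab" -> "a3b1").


Input: 'qqxxdddn'
Operation: identify consecutive runs
Runs: 'qq' -> q2, 'xx' -> x2, 'ddd' -> d3, 'n' -> n1
Encoded: q2x2d3n1


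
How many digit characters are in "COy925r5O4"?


Input string: 'COy925r5O4'
Operation: count digit characters (0-9)
Scan: 'C', 'O', 'y', '9'(digit), '2'(digit), '5'(digit), 'r', '5'(digit), 'O', '4'(digit)
Digits found: 5
Result: 5


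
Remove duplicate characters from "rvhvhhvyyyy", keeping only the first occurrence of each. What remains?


Input: 'rvhvhhvyyyy'
Operation: keep first occurrence of each character
Scan: s[0]='r' new -> keep; s[1]='v' new -> keep; s[2]='h' new -> keep; s[3]='v' seen -> skip; s[4]='h' seen -> skip; s[5]='h' seen -> skip; s[6]='v' seen -> skip; s[7]='y' new -> keep; s[8]='y' seen -> skip; s[9]='y' seen -> skip; s[10]='y' seen -> skip
Result: rvhy


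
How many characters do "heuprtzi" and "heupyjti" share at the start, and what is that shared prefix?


String 1: 'heuprtzi'
String 2: 'heupyjti'
Compare position by position:
pos 0: 'h' vs 'h' match
pos 1: 'e' vs 'e' match
pos 2: 'u' vs 'u' match
pos 3: 'p' vs 'p' match
pos 4: 'r' vs 'y' differ -> stop
Longest common prefix: "heup" (length 4)


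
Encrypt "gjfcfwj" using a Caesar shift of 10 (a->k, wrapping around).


Input: 'gjfcfwj', shift = 10
Operation: for each letter, (position + 10) mod 26
Mapping: 'g'(6+10=16)->'q', 'j'(9+10=19)->'t', 'f'(5+10=15)->'p', 'c'(2+10=12)->'m', 'f'(5+10=15)->'p', 'w'(22+10=32, 32 mod 26=6)->'g', 'j'(9+10=19)->'t'
Result: qtpmpgt


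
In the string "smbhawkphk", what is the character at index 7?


Input string: 'smbhawkphk'
Operation: get character at index 7
Index mapping: s[0]='s', s[1]='m', s[2]='b', s[3]='h', s[4]='a', s[5]='w', s[6]='k', s[7]='p'
Result: 'p'


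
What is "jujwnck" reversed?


Input string: 'jujwnck'
Operation: reverse character order
Original order: 'j' -> 'u' -> 'j' -> 'w' -> 'n' -> 'c' -> 'k'
Reversed order: 'k' -> 'c' -> 'n' -> 'w' -> 'j' -> 'u' -> 'j'
Result: kcnwjuj


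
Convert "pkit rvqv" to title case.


Input string: 'pkit rvqv'
Operation: capitalize first letter of each word
Word transformations: 'pkit'->'Pkit', 'rvqv'->'Rvqv'
Result: Pkit Rvqv


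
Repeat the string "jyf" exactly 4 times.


Input string: 'jyf'
Operation: repeat 4 times
Concatenation: 'jyf' + 'jyf' + 'jyf' + 'jyf'
Result: jyfjyfjyfjyf


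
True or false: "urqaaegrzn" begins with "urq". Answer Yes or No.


Input string: 'urqaaegrzn'
Prefix to check: 'urq'
First 3 characters of input: 'urq'
Match: True
Result: Yes


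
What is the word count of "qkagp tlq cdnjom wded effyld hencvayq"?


Input string: 'qkagp tlq cdnjom wded effyld hencvayq'
Operation: split by spaces
Words found: 'qkagp', 'tlq', 'cdnjom', 'wded', 'effyld', 'hencvayq'
Word count: 6


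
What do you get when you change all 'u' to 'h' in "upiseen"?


Input string: 'upiseen'
Operation: replace 'u' with 'h'
Positions of 'u': 0
After replacement: hpiseen


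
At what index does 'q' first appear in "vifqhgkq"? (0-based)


Input string: 'vifqhgkq'
Target: 'q'
Scanning left to right: s[0]='v', s[1]='i', s[2]='f', s[3]='q'
First match at index: 3


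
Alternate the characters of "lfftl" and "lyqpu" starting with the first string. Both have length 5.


String 1: 'lfftl'
String 2: 'lyqpu'
Operation: alternate characters
Pairs: 'l'+'l', 'f'+'y', 'f'+'q', 't'+'p', 'l'+'u'
Result: llfyfqtplu


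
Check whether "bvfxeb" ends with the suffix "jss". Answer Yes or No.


Input string: 'bvfxeb'
Suffix to check: 'jss'
Last 3 characters of input: 'xeb'
Match: False
Result: No


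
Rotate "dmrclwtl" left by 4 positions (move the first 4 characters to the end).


Input: 'dmrclwtl', shift = 4
Operation: split at index 4 and swap parts
Front part s[0:4] = 'dmrc'
Back part s[4:] = 'lwtl'
Rotated = back + front = 'lwtl' + 'dmrc'
Result: lwtldmrc


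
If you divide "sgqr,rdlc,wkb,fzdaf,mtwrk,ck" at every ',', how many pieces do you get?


Input string: 'sgqr,rdlc,wkb,fzdaf,mtwrk,ck'
Delimiter: ','
Split result: 'sgqr', 'rdlc', 'wkb', 'fzdaf', 'mtwrk', 'ck'
Number of parts: 6


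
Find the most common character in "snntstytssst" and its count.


Input: 'snntstytssst'
Operation: tally each character
Counts: 'n':2, 's':5, 't':4, 'y':1
Maximum: 's' appears 5 times


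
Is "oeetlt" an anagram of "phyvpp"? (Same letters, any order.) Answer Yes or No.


String 1: 'phyvpp' -> sorted: 'hpppvy'
String 2: 'oeetlt' -> sorted: 'eelott'
Compare sorted forms: 'hpppvy' != 'eelott'
Anagram: No


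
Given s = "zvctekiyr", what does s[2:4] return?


Input string: 'zvctekiyr'
Operation: slice [2:4]
Extract characters: s[2]='c', s[3]='t'
Result: ct


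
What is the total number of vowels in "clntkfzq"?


Input string: 'clntkfzq'
Operation: count vowels (a, e, i, o, u)
Scan: s[0]='c', s[1]='l', s[2]='n', s[3]='t', s[4]='k', s[5]='f', s[6]='z', s[7]='q'
Vowels found: 0
Result: 0


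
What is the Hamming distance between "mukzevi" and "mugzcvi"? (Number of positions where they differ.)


String 1: 'mukzevi'
String 2: 'mugzcvi'
Compare each position: pos 0: 'm'=='m', pos 1: 'u'=='u', pos 2: 'k'!='g', pos 3: 'z'=='z', pos 4: 'e'!='c', pos 5: 'v'=='v', pos 6: 'i'=='i'
Differing positions: 2
Hamming distance: 2


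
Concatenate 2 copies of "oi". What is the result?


Input string: 'oi'
Operation: repeat 2 times
Concatenation: 'oi' + 'oi'
Result: oioi


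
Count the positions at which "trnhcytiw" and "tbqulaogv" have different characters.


String 1: 'trnhcytiw'
String 2: 'tbqulaogv'
Compare each position: pos 0: 't'=='t', pos 1: 'r'!='b', pos 2: 'n'!='q', pos 3: 'h'!='u', pos 4: 'c'!='l', pos 5: 'y'!='a', pos 6: 't'!='o', pos 7: 'i'!='g', pos 8: 'w'!='v'
Differing positions: 8
Hamming distance: 8


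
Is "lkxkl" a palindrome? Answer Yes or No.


Input string: 'lkxkl'
Reversed: 'lkxkl'
Compare pairs: s[0]='l' vs s[4]='l' (match), s[1]='k' vs s[3]='k' (match)
Palindrome: Yes


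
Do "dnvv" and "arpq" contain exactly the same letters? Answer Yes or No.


String 1: 'dnvv' -> sorted: 'dnvv'
String 2: 'arpq' -> sorted: 'apqr'
Compare sorted forms: 'dnvv' != 'apqr'
Anagram: No


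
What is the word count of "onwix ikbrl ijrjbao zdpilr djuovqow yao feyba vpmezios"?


Input string: 'onwix ikbrl ijrjbao zdpilr djuovqow yao feyba vpmezios'
Operation: split by spaces
Words found: 'onwix', 'ikbrl', 'ijrjbao', 'zdpilr', 'djuovqow', 'yao', 'feyba', 'vpmezios'
Word count: 8


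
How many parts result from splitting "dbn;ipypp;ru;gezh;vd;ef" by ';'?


Input string: 'dbn;ipypp;ru;gezh;vd;ef'
Delimiter: ';'
Split result: 'dbn', 'ipypp', 'ru', 'gezh', 'vd', 'ef'
Number of parts: 6


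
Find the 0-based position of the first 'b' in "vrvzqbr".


Input string: 'vrvzqbr'
Target: 'b'
Scanning left to right: s[0]='v', s[1]='r', s[2]='v', s[3]='z', s[4]='q', s[5]='b'
First match at index: 5


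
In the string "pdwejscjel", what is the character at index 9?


Input string: 'pdwejscjel'
Operation: get character at index 9
Index mapping: s[0]='p', s[1]='d', s[2]='w', s[3]='e', s[4]='j', s[5]='s', s[6]='c', s[7]='j', s[8]='e', s[9]='l'
Result: 'l'


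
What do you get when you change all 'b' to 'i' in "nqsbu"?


Input string: 'nqsbu'
Operation: replace 'b' with 'i'
Positions of 'b': 3
After replacement: nqsiu


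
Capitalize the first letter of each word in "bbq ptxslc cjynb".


Input string: 'bbq ptxslc cjynb'
Operation: capitalize first letter of each word
Word transformations: 'bbq'->'Bbq', 'ptxslc'->'Ptxslc', 'cjynb'->'Cjynb'
Result: Bbq Ptxslc Cjynb


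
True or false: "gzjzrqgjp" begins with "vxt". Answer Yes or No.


Input string: 'gzjzrqgjp'
Prefix to check: 'vxt'
First 3 characters of input: 'gzj'
Match: False
Result: No


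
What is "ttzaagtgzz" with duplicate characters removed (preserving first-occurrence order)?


Input: 'ttzaagtgzz'
Operation: keep first occurrence of each character
Scan: s[0]='t' new -> keep; s[1]='t' seen -> skip; s[2]='z' new -> keep; s[3]='a' new -> keep; s[4]='a' seen -> skip; s[5]='g' new -> keep; s[6]='t' seen -> skip; s[7]='g' seen -> skip; s[8]='z' seen -> skip; s[9]='z' seen -> skip
Result: tzag


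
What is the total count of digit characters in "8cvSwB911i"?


Input string: '8cvSwB911i'
Operation: count digit characters (0-9)
Scan: '8'(digit), 'c', 'v', 'S', 'w', 'B', '9'(digit), '1'(digit), '1'(digit), 'i'
Digits found: 4
Result: 4


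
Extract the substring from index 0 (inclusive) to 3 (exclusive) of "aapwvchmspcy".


Input string: 'aapwvchmspcy'
Operation: slice [0:3]
Extract characters: s[0]='a', s[1]='a', s[2]='p'
Result: aap


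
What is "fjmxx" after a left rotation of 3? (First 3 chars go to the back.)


Input: 'fjmxx', shift = 3
Operation: split at index 3 and swap parts
Front part s[0:3] = 'fjm'
Back part s[3:] = 'xx'
Rotated = back + front = 'xx' + 'fjm'
Result: xxfjm


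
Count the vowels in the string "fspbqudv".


Input string: 'fspbqudv'
Operation: count vowels (a, e, i, o, u)
Scan: s[0]='f', s[1]='s', s[2]='p', s[3]='b', s[4]='q', s[5]='u' (vowel), s[6]='d', s[7]='v'
Vowels found: 1
Result: 1


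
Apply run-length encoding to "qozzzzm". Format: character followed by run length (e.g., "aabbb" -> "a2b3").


Input: 'qozzzzm'
Operation: identify consecutive runs
Runs: 'q' -> q1, 'o' -> o1, 'zzzz' -> z4, 'm' -> m1
Encoded: q1o1z4m1
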